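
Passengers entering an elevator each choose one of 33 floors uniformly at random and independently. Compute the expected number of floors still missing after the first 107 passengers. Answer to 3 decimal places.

For each floor, P(unseen after 107) = (32/33)^107 = 0.0372.
By linearity of expectation, E[unseen] = 33·(32/33)^107 = 1.2262.

1.226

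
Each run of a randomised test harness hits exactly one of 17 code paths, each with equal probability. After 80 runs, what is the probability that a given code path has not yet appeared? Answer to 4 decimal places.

Each run misses the fixed code path with probability (17-1)/17 = 16/17, independently.
P(still missing after 80) = (16/17)^80 = 0.00783.

0.0078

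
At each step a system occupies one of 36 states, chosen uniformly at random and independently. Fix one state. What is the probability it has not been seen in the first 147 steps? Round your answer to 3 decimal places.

Each step misses the fixed state with probability (36-1)/36 = 35/36, independently.
P(still missing after 147) = (35/36)^147 = 0.0159.

0.016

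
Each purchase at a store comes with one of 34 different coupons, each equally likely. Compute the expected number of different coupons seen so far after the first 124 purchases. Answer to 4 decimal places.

33.1609

For each coupon, P(seen in 124 purchases) = 1 - (33/34)^124 = 0.97532.
By linearity of expectation, E[distinct seen] = 34·(1 - (33/34)^124) = 33.16088.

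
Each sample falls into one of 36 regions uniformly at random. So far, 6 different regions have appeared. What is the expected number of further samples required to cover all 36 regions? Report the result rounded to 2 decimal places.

143.82

From k distinct to k+1 distinct takes on average 36/(36-k) samples.
Sum over k = 6,...,35: E = 36/30 + 36/29 + 36/28 + ... + 36/2 + 36/1 = 143.820.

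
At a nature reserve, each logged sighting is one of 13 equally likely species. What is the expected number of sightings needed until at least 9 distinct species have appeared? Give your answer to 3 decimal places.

With k distinct species already seen, the next new one arrives after an expected 13/(13-k) sightings.
Sum over k = 0,...,8: E = 13/13 + 13/12 + 13/11 + ... + 13/6 + 13/5 = 14.2584.

14.258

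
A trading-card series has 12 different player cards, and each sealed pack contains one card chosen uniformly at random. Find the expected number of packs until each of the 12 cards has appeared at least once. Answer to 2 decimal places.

Split into phases: going from k distinct to k+1 distinct takes on average 12/(12-k) packs.
E[T] = 12/12 + 12/11 + 12/10 + ... + 12/2 + 12/1 = 12·H_{12}.
H_{12} = 3.103, so E[T] = 37.239.

37.24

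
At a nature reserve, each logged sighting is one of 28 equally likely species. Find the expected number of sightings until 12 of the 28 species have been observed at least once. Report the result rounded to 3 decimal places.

With k distinct species already seen, the next new one arrives after an expected 28/(28-k) sightings.
Sum over k = 0,...,11: E = 28/28 + 28/27 + 28/26 + ... + 28/18 + 28/17 = 15.3004.

15.300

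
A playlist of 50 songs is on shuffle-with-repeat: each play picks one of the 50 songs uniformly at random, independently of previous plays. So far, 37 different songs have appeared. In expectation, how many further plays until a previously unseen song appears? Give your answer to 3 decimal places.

Each play yields a new song with probability (50-37)/50 = 13/50, so the wait is geometric with mean 50/13.
E = 50/13 = 3.8462.

3.846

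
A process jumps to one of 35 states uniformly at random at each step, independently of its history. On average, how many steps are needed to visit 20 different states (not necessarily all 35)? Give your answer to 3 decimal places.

28.999

With k distinct states already seen, the next new one arrives after an expected 35/(35-k) steps.
Sum over k = 0,...,19: E = 35/35 + 35/34 + 35/33 + ... + 35/17 + 35/16 = 28.9993.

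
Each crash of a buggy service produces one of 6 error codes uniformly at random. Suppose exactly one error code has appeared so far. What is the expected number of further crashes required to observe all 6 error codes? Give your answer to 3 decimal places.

With k distinct error codes already seen, the next new one takes an expected 6/(6-k) crashes.
Sum over k = 1,...,5: E = 6/5 + 6/4 + 6/3 + 6/2 + 6/1 = 13.7000.

13.700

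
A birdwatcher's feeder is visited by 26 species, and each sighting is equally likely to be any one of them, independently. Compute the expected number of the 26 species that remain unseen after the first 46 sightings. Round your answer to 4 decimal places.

4.2800

For each species, P(unseen after 46) = (25/26)^46 = 0.16461.
By linearity of expectation, E[unseen] = 26·(25/26)^46 = 4.27996.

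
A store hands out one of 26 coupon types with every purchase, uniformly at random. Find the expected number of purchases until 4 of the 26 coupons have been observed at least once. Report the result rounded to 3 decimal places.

Going from k to k+1 distinct takes a geometric number of purchases with mean 26/(26-k).
Sum over k = 0,...,3: E = 26/26 + 26/25 + 26/24 + 26/23 = 4.2538.

4.254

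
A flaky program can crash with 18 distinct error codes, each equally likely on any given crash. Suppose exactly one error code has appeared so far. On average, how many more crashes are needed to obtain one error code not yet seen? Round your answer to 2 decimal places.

Each crash yields a new error code with probability (18-1)/18 = 17/18, so the wait is geometric with mean 18/17.
E = 18/17 = 1.059.

1.06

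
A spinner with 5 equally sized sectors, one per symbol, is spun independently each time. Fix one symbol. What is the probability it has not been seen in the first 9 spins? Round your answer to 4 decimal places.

0.1342

On each spin the fixed symbol fails to appear with probability 4/5.
P(still missing after 9) = (4/5)^9 = 0.13422.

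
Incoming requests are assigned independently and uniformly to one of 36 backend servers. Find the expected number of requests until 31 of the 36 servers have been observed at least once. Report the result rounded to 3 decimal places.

68.084

With k distinct servers already seen, the next new one arrives after an expected 36/(36-k) requests.
Sum over k = 0,...,30: E = 36/36 + 36/35 + 36/34 + ... + 36/7 + 36/6 = 68.0841.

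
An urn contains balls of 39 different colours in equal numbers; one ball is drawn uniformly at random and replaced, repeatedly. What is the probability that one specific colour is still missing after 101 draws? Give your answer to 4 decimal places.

Each draw misses the fixed colour with probability (39-1)/39 = 38/39, independently.
P(still missing after 101) = (38/39)^101 = 0.07255.

0.0725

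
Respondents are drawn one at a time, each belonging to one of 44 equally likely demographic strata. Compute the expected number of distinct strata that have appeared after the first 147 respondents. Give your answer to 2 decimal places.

For each stratum, P(seen in 147 respondents) = 1 - (43/44)^147 = 0.966.
By linearity of expectation, E[distinct seen] = 44·(1 - (43/44)^147) = 42.501.

42.50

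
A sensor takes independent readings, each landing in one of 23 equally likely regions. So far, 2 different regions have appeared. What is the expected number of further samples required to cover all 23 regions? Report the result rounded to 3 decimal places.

83.843

With k distinct regions already seen, the next new one takes an expected 23/(23-k) samples.
Sum over k = 2,...,22: E = 23/21 + 23/20 + 23/19 + ... + 23/2 + 23/1 = 83.8433.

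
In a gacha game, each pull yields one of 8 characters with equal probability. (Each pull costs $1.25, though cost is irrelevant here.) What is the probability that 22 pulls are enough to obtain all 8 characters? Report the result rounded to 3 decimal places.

0.624

Let A_i be the event that character i is missing after 22 pulls. By inclusion–exclusion on the A_i,
P(all seen) = Σ_{j=0}^{8} (-1)^j C(8,j)((8-j)/8)^22
= 1.0000 - 0.4239 + 0.0499 - 0.0018 + 0.0000 - 0.0000 + 0.0000 - 0.0000 + 0.0000
= 0.6243.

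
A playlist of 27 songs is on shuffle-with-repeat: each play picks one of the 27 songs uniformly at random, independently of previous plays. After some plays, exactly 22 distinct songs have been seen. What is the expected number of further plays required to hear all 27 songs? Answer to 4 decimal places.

From k distinct to k+1 distinct takes on average 27/(27-k) plays.
Sum over k = 22,...,26: E = 27/5 + 27/4 + 27/3 + 27/2 + 27/1 = 61.65000.

61.6500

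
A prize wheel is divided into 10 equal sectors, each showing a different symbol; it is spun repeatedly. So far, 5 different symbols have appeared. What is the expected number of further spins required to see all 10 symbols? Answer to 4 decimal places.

22.8333

The wait to go from k to k+1 distinct symbols is geometric with mean 10/(10-k).
Sum over k = 5,...,9: E = 10/5 + 10/4 + 10/3 + 10/2 + 10/1 = 22.83333.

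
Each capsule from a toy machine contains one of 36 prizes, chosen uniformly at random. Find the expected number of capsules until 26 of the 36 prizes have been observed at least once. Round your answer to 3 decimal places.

Going from k to k+1 distinct takes a geometric number of capsules with mean 36/(36-k).
Sum over k = 0,...,25: E = 36/36 + 36/35 + 36/34 + ... + 36/12 + 36/11 = 44.8413.

44.841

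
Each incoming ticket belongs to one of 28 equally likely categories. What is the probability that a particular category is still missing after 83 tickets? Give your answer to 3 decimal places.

0.049

Each ticket misses the fixed category with probability (28-1)/28 = 27/28, independently.
P(still missing after 83) = (27/28)^83 = 0.0489.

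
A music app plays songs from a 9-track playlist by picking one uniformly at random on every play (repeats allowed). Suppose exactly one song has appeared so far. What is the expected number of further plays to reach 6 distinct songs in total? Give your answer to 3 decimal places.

The wait to go from k to k+1 distinct songs is geometric with mean 9/(9-k).
Sum over k = 1,...,5: E = 9/8 + 9/7 + 9/6 + 9/5 + 9/4 = 7.9607.

7.961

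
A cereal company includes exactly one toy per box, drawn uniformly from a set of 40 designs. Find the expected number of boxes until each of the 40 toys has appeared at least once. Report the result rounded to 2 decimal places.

171.14

The wait to go from k to k+1 distinct toys is geometric with mean 40/(40-k).
E[T] = 40/40 + 40/39 + 40/38 + ... + 40/2 + 40/1 = 40·H_{40}.
H_{40} = 4.279, so E[T] = 171.142.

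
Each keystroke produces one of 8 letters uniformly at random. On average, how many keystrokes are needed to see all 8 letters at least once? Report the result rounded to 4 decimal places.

21.7429

Split into phases: going from k distinct to k+1 distinct takes on average 8/(8-k) keystrokes.
E[T] = 8/8 + 8/7 + 8/6 + ... + 8/2 + 8/1 = 8·H_{8}.
H_{8} = 2.71786, so E[T] = 21.74286.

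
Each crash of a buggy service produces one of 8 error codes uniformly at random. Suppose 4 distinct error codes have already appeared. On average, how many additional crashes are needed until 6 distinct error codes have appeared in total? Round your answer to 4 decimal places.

The wait to go from k to k+1 distinct error codes is geometric with mean 8/(8-k).
Sum over k = 4,...,5: E = 8/4 + 8/3 = 4.66667.

4.6667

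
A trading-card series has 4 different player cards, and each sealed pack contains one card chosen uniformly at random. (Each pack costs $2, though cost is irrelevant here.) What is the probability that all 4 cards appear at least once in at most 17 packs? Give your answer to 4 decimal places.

Let A_i be the event that card i is missing after 17 packs. By inclusion–exclusion on the A_i,
P(all seen) = Σ_{j=0}^{4} (-1)^j C(4,j)((4-j)/4)^17
= 1.00000 - 0.03007 + 0.00005 - 0.00000 + 0.00000
= 0.96998.

0.9700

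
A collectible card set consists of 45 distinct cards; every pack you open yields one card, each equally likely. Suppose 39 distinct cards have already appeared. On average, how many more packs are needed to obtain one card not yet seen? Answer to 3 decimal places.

The number of packs until the next new card is geometric with success probability 6/45, so its mean is 45/6.
E = 45/6 = 7.5000.

7.500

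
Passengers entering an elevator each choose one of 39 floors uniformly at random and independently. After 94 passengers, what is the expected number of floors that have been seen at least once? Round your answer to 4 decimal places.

35.6065

For each floor, P(seen in 94 passengers) = 1 - (38/39)^94 = 0.91299.
By linearity of expectation, E[distinct seen] = 39·(1 - (38/39)^94) = 35.60649.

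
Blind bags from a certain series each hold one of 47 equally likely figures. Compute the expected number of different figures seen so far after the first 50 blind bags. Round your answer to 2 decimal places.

For each figure, P(seen in 50 blind bags) = 1 - (46/47)^50 = 0.659.
By linearity of expectation, E[distinct seen] = 47·(1 - (46/47)^50) = 30.964.

30.96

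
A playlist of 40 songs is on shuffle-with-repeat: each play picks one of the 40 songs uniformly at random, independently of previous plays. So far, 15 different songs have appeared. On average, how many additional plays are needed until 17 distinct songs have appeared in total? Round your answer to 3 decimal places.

The wait to go from k to k+1 distinct songs is geometric with mean 40/(40-k).
Sum over k = 15,...,16: E = 40/25 + 40/24 = 3.2667.

3.267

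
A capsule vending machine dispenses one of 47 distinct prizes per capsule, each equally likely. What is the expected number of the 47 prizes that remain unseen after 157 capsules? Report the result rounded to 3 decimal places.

1.606

For each prize, P(unseen after 157) = (46/47)^157 = 0.0342.
By linearity of expectation, E[unseen] = 47·(46/47)^157 = 1.6059.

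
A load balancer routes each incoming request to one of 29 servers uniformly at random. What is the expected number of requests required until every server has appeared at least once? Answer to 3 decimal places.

After k distinct servers have appeared, the next request gives a new one with probability (29-k)/29, so the expected wait for the (k+1)-th is 29/(29-k).
E[T] = 29/29 + 29/28 + 29/27 + ... + 29/2 + 29/1 = 29·H_{29}.
H_{29} = 3.9617, so E[T] = 114.8880.

114.888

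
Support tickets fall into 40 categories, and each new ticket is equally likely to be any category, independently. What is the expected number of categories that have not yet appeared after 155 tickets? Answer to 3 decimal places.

For each category, P(unseen after 155) = (39/40)^155 = 0.0198.
By linearity of expectation, E[unseen] = 40·(39/40)^155 = 0.7903.

0.790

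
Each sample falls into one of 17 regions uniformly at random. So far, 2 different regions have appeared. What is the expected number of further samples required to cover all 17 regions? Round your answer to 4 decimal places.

56.4099

With k distinct regions already seen, the next new one takes an expected 17/(17-k) samples.
Sum over k = 2,...,16: E = 17/15 + 17/14 + 17/13 + ... + 17/2 + 17/1 = 56.40989.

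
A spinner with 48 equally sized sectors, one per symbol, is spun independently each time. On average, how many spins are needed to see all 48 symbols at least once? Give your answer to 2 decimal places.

Split into phases: going from k distinct to k+1 distinct takes on average 48/(48-k) spins.
E[T] = 48/48 + 48/47 + 48/46 + ... + 48/2 + 48/1 = 48·H_{48}.
H_{48} = 4.459, so E[T] = 214.022.

214.02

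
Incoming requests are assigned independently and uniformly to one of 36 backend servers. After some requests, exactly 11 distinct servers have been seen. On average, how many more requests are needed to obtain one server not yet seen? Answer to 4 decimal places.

1.4400

Each request yields a new server with probability (36-11)/36 = 25/36, so the wait is geometric with mean 36/25.
E = 36/25 = 1.44000.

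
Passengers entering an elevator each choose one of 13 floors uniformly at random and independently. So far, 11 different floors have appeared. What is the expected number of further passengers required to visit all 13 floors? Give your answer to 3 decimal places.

From k distinct to k+1 distinct takes on average 13/(13-k) passengers.
Sum over k = 11,...,12: E = 13/2 + 13/1 = 19.5000.

19.500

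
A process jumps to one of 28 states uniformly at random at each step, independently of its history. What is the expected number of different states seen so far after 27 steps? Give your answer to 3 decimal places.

For each state, P(seen in 27 steps) = 1 - (27/28)^27 = 0.6254.
By linearity of expectation, E[distinct seen] = 28·(1 - (27/28)^27) = 17.5115.

17.512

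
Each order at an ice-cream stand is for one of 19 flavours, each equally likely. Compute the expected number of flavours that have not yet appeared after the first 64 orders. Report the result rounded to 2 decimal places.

0.60

For each flavour, P(unseen after 64) = (18/19)^64 = 0.031.
By linearity of expectation, E[unseen] = 19·(18/19)^64 = 0.597.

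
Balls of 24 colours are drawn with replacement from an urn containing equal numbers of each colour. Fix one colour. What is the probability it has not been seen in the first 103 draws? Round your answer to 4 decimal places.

0.0125

Each draw misses the fixed colour with probability (24-1)/24 = 23/24, independently.
P(still missing after 103) = (23/24)^103 = 0.01248.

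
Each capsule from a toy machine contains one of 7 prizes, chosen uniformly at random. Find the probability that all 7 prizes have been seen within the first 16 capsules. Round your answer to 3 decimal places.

By inclusion–exclusion over which prizes are missing,
P(all seen) = Σ_{j=0}^{7} (-1)^j C(7,j)((7-j)/7)^16
= 1.0000 - 0.5942 + 0.0964 - 0.0045 + 0.0000 - 0.0000 + 0.0000 - 0.0000
= 0.4977.

0.498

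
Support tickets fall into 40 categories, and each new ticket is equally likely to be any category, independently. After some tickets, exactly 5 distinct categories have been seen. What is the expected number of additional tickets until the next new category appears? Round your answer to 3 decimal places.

Each ticket yields a new category with probability (40-5)/40 = 35/40, so the wait is geometric with mean 40/35.
E = 40/35 = 1.1429.

1.143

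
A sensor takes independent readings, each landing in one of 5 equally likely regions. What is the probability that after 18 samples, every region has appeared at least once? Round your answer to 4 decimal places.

0.9109

Let A_i be the event that region i is missing after 18 samples. By inclusion–exclusion on the A_i,
P(all seen) = Σ_{j=0}^{5} (-1)^j C(5,j)((5-j)/5)^18
= 1.00000 - 0.09007 + 0.00102 - 0.00000 + 0.00000 - 0.00000
= 0.91094.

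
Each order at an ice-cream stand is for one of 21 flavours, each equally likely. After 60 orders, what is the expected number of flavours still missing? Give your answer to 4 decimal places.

For each flavour, P(unseen after 60) = (20/21)^60 = 0.05354.
By linearity of expectation, E[unseen] = 21·(20/21)^60 = 1.12425.

1.1242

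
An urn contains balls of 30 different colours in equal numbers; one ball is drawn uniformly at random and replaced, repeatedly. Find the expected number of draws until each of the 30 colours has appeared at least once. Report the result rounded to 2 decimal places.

119.85

Split into phases: going from k distinct to k+1 distinct takes on average 30/(30-k) draws.
E[T] = 30/30 + 30/29 + 30/28 + ... + 30/2 + 30/1 = 30·H_{30}.
H_{30} = 3.995, so E[T] = 119.850.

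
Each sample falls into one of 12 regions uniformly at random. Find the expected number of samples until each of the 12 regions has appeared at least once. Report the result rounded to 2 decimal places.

After k distinct regions have appeared, the next sample gives a new one with probability (12-k)/12, so the expected wait for the (k+1)-th is 12/(12-k).
E[T] = 12/12 + 12/11 + 12/10 + ... + 12/2 + 12/1 = 12·H_{12}.
H_{12} = 3.103, so E[T] = 37.239.

37.24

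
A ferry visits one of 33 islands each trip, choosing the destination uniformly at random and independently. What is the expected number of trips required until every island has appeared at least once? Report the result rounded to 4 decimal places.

Split into phases: going from k distinct to k+1 distinct takes on average 33/(33-k) trips.
E[T] = 33/33 + 33/32 + 33/31 + ... + 33/2 + 33/1 = 33·H_{33}.
H_{33} = 4.08880, so E[T] = 134.93034.

134.9303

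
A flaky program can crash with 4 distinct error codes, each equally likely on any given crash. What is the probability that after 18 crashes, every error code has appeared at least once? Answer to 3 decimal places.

0.977

By inclusion–exclusion over which error codes are missing,
P(all seen) = Σ_{j=0}^{4} (-1)^j C(4,j)((4-j)/4)^18
= 1.0000 - 0.0226 + 0.0000 - 0.0000 + 0.0000
= 0.9775.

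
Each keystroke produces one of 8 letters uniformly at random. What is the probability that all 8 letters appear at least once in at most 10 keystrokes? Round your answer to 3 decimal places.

0.028

Let A_i be the event that letter i is missing after 10 keystrokes. By inclusion–exclusion on the A_i,
P(all seen) = Σ_{j=0}^{8} (-1)^j C(8,j)((8-j)/8)^10
= 1.0000 - 2.1046 + 1.5768 - 0.5093 + 0.0684 - 0.0031 + 0.0000 - 0.0000 + 0.0000
= 0.0282.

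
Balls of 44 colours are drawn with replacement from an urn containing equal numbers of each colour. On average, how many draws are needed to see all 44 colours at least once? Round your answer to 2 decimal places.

After k distinct colours have appeared, the next draw gives a new one with probability (44-k)/44, so the expected wait for the (k+1)-th is 44/(44-k).
E[T] = 44/44 + 44/43 + 44/42 + ... + 44/2 + 44/1 = 44·H_{44}.
H_{44} = 4.373, so E[T] = 192.400.

192.40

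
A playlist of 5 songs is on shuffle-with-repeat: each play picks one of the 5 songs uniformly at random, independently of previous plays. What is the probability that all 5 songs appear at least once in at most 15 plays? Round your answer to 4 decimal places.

Let A_i be the event that song i is missing after 15 plays. By inclusion–exclusion on the A_i,
P(all seen) = Σ_{j=0}^{5} (-1)^j C(5,j)((5-j)/5)^15
= 1.00000 - 0.17592 + 0.00470 - 0.00001 + 0.00000 - 0.00000
= 0.82877.

0.8288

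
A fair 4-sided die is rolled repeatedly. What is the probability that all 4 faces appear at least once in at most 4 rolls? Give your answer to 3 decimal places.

0.094

Let A_i be the event that face i is missing after 4 rolls. By inclusion–exclusion on the A_i,
P(all seen) = Σ_{j=0}^{4} (-1)^j C(4,j)((4-j)/4)^4
= 1.0000 - 1.2656 + 0.3750 - 0.0156 + 0.0000
= 0.0938.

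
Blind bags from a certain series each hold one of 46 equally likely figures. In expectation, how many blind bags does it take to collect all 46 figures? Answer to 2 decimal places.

Split into phases: going from k distinct to k+1 distinct takes on average 46/(46-k) blind bags.
E[T] = 46/46 + 46/45 + 46/44 + ... + 46/2 + 46/1 = 46·H_{46}.
H_{46} = 4.417, so E[T] = 203.168.

203.17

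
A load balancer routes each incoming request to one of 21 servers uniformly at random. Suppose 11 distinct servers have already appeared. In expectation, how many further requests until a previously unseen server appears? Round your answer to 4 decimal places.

Each request yields a new server with probability (21-11)/21 = 10/21, so the wait is geometric with mean 21/10.
E = 21/10 = 2.10000.

2.1000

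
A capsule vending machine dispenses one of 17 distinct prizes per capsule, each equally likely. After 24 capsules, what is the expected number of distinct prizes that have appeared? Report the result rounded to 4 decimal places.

For each prize, P(seen in 24 capsules) = 1 - (16/17)^24 = 0.76660.
By linearity of expectation, E[distinct seen] = 17·(1 - (16/17)^24) = 13.03216.

13.0322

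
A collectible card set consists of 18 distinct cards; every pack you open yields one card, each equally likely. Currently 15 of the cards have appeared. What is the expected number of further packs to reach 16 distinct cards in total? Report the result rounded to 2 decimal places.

6.00

With k distinct cards already seen, the next new one takes an expected 18/(18-k) packs.
Only the k = 15 term is needed: E = 18/3 = 6.000.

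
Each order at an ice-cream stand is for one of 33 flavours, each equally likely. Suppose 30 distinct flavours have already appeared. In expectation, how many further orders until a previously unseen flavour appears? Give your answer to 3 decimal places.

Each order yields a new flavour with probability (33-30)/33 = 3/33, so the wait is geometric with mean 33/3.
E = 33/3 = 11.0000.

11.000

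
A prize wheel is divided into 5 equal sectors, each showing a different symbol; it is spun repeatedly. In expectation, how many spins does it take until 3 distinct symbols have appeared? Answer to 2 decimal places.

3.92

With k distinct symbols already seen, the next new one arrives after an expected 5/(5-k) spins.
Sum over k = 0,...,2: E = 5/5 + 5/4 + 5/3 = 3.917.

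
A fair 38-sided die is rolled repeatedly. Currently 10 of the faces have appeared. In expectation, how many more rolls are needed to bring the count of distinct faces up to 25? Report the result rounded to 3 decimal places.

28.387

With k distinct faces already seen, the next new one takes an expected 38/(38-k) rolls.
Sum over k = 10,...,24: E = 38/28 + 38/27 + 38/26 + ... + 38/15 + 38/14 = 28.3874.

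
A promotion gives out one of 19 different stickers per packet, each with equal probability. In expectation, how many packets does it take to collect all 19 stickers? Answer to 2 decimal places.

67.41

Split into phases: going from k distinct to k+1 distinct takes on average 19/(19-k) packets.
E[T] = 19/19 + 19/18 + 19/17 + ... + 19/2 + 19/1 = 19·H_{19}.
H_{19} = 3.548, so E[T] = 67.407.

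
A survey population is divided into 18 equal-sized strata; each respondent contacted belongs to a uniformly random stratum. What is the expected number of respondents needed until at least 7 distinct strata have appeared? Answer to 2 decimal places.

8.55

With k distinct strata already seen, the next new one arrives after an expected 18/(18-k) respondents.
Sum over k = 0,...,6: E = 18/18 + 18/17 + 18/16 + ... + 18/13 + 18/12 = 8.554.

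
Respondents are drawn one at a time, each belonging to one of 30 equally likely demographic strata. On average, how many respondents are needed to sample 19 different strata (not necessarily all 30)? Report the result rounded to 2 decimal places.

29.25

Going from k to k+1 distinct takes a geometric number of respondents with mean 30/(30-k).
Sum over k = 0,...,18: E = 30/30 + 30/29 + 30/28 + ... + 30/13 + 30/12 = 29.253.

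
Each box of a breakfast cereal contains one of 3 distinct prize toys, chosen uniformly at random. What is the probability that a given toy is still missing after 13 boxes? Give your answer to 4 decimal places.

0.0051

On each box the fixed toy fails to appear with probability 2/3.
P(still missing after 13) = (2/3)^13 = 0.00514.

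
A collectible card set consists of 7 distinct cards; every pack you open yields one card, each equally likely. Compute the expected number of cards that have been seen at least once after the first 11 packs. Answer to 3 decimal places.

5.716

For each card, P(seen in 11 packs) = 1 - (6/7)^11 = 0.8165.
By linearity of expectation, E[distinct seen] = 7·(1 - (6/7)^11) = 5.7157.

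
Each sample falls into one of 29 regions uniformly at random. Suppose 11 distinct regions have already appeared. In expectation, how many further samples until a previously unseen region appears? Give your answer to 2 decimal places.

The number of samples until the next new region is geometric with success probability 18/29, so its mean is 29/18.
E = 29/18 = 1.611.

1.61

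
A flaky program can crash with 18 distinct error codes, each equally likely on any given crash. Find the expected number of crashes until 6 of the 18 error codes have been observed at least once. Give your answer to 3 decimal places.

7.054

With k distinct error codes already seen, the next new one arrives after an expected 18/(18-k) crashes.
Sum over k = 0,...,5: E = 18/18 + 18/17 + 18/16 + 18/15 + 18/14 + 18/13 = 7.0542.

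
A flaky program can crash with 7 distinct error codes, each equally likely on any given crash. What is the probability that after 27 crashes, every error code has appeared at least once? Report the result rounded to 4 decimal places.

Let A_i be the event that error code i is missing after 27 crashes. By inclusion–exclusion on the A_i,
P(all seen) = Σ_{j=0}^{7} (-1)^j C(7,j)((7-j)/7)^27
= 1.00000 - 0.10903 + 0.00238 - 0.00001 + 0.00000 - 0.00000 + 0.00000 - 0.00000
= 0.89334.

0.8933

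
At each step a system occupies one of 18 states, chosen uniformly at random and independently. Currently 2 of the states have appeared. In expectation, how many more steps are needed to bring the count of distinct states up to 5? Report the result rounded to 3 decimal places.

3.611

The wait to go from k to k+1 distinct states is geometric with mean 18/(18-k).
Sum over k = 2,...,4: E = 18/16 + 18/15 + 18/14 = 3.6107.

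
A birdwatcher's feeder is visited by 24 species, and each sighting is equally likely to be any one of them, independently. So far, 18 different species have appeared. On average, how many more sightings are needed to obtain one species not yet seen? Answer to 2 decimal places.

The number of sightings until the next new species is geometric with success probability 6/24, so its mean is 24/6.
E = 24/6 = 4.000.

4.00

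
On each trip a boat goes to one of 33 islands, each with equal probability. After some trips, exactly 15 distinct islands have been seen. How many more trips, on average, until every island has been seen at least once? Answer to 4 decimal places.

From k distinct to k+1 distinct takes on average 33/(33-k) trips.
Sum over k = 15,...,32: E = 33/18 + 33/17 + 33/16 + ... + 33/2 + 33/1 = 115.33857.

115.3386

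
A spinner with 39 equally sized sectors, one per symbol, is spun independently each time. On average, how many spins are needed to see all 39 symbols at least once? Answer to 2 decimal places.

After k distinct symbols have appeared, the next spin gives a new one with probability (39-k)/39, so the expected wait for the (k+1)-th is 39/(39-k).
E[T] = 39/39 + 39/38 + 39/37 + ... + 39/2 + 39/1 = 39·H_{39}.
H_{39} = 4.254, so E[T] = 165.888.

165.89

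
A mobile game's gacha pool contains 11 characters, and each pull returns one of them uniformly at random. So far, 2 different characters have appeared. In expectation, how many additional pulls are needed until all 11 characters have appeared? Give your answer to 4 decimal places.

From k distinct to k+1 distinct takes on average 11/(11-k) pulls.
Sum over k = 2,...,10: E = 11/9 + 11/8 + 11/7 + ... + 11/2 + 11/1 = 31.11865.

31.1187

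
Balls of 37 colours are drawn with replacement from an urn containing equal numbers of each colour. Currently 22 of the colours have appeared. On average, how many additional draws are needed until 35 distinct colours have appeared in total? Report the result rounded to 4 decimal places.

From k distinct to k+1 distinct takes on average 37/(37-k) draws.
Sum over k = 22,...,34: E = 37/15 + 37/14 + 37/13 + ... + 37/4 + 37/3 = 67.27447.

67.2745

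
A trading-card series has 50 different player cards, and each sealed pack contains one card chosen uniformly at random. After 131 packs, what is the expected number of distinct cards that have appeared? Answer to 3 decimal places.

For each card, P(seen in 131 packs) = 1 - (49/50)^131 = 0.9291.
By linearity of expectation, E[distinct seen] = 50·(1 - (49/50)^131) = 46.4552.

46.455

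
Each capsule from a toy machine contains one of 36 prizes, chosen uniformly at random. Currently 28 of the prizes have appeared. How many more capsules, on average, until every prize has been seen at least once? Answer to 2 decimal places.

From k distinct to k+1 distinct takes on average 36/(36-k) capsules.
Sum over k = 28,...,35: E = 36/8 + 36/7 + 36/6 + ... + 36/2 + 36/1 = 97.843.

97.84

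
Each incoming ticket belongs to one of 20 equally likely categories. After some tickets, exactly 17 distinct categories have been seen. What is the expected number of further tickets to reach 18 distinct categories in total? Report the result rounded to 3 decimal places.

6.667

The wait to go from k to k+1 distinct categories is geometric with mean 20/(20-k).
Only the k = 17 term is needed: E = 20/3 = 6.6667.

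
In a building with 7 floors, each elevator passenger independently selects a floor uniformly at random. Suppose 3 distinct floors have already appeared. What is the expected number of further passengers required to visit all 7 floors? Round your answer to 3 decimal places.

14.583

From k distinct to k+1 distinct takes on average 7/(7-k) passengers.
Sum over k = 3,...,6: E = 7/4 + 7/3 + 7/2 + 7/1 = 14.5833.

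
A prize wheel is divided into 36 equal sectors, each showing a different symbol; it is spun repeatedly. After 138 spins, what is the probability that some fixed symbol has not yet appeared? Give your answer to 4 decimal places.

0.0205

On each spin the fixed symbol fails to appear with probability 35/36.
P(still missing after 138) = (35/36)^138 = 0.02049.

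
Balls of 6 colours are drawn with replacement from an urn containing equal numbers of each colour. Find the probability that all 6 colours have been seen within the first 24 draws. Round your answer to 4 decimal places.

By inclusion–exclusion over which colours are missing,
P(all seen) = Σ_{j=0}^{6} (-1)^j C(6,j)((6-j)/6)^24
= 1.00000 - 0.07547 + 0.00089 - 0.00000 + 0.00000 - 0.00000 + 0.00000
= 0.92542.

0.9254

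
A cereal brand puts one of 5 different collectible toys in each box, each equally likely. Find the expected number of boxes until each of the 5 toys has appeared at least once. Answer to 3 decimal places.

The wait to go from k to k+1 distinct toys is geometric with mean 5/(5-k).
E[T] = 5/5 + 5/4 + 5/3 + 5/2 + 5/1 = 5·H_{5}.
H_{5} = 2.2833, so E[T] = 11.4167.

11.417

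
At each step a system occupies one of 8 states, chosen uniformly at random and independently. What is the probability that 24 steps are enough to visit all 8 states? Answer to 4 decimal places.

0.7028

By inclusion–exclusion over which states are missing,
P(all seen) = Σ_{j=0}^{8} (-1)^j C(8,j)((8-j)/8)^24
= 1.00000 - 0.32455 + 0.02809 - 0.00071 + 0.00000 - 0.00000 + 0.00000 - 0.00000 + 0.00000
= 0.70284.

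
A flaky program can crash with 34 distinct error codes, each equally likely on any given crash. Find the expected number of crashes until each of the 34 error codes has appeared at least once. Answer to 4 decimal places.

After k distinct error codes have appeared, the next crash gives a new one with probability (34-k)/34, so the expected wait for the (k+1)-th is 34/(34-k).
E[T] = 34/34 + 34/33 + 34/32 + ... + 34/2 + 34/1 = 34·H_{34}.
H_{34} = 4.11821, so E[T] = 140.01914.

140.0191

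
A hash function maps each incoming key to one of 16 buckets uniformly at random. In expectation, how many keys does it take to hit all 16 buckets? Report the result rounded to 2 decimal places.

54.09

Split into phases: going from k distinct to k+1 distinct takes on average 16/(16-k) keys.
E[T] = 16/16 + 16/15 + 16/14 + ... + 16/2 + 16/1 = 16·H_{16}.
H_{16} = 3.381, so E[T] = 54.092.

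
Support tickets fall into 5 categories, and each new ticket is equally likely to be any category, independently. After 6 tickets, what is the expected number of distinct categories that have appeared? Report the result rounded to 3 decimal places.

3.689

For each category, P(seen in 6 tickets) = 1 - (4/5)^6 = 0.7379.
By linearity of expectation, E[distinct seen] = 5·(1 - (4/5)^6) = 3.6893.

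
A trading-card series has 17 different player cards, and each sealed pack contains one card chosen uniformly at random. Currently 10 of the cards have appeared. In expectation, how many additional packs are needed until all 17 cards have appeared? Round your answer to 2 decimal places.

The wait to go from k to k+1 distinct cards is geometric with mean 17/(17-k).
Sum over k = 10,...,16: E = 17/7 + 17/6 + 17/5 + ... + 17/2 + 17/1 = 44.079.

44.08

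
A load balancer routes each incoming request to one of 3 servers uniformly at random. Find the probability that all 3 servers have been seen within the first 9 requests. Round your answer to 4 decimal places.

Let A_i be the event that server i is missing after 9 requests. By inclusion–exclusion on the A_i,
P(all seen) = Σ_{j=0}^{3} (-1)^j C(3,j)((3-j)/3)^9
= 1.00000 - 0.07804 + 0.00015 - 0.00000
= 0.92212.

0.9221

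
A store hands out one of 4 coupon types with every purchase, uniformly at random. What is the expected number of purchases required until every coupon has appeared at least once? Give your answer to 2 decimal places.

The wait to go from k to k+1 distinct coupons is geometric with mean 4/(4-k).
E[T] = 4/4 + 4/3 + 4/2 + 4/1 = 4·H_{4}.
H_{4} = 2.083, so E[T] = 8.333.

8.33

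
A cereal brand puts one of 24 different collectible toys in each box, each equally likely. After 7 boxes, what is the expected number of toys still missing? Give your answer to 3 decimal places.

17.817

For each toy, P(unseen after 7) = (23/24)^7 = 0.7424.
By linearity of expectation, E[unseen] = 24·(23/24)^7 = 17.8167.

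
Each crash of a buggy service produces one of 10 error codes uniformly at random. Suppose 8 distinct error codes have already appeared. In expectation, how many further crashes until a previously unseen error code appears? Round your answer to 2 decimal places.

Each crash yields a new error code with probability (10-8)/10 = 2/10, so the wait is geometric with mean 10/2.
E = 10/2 = 5.000.

5.00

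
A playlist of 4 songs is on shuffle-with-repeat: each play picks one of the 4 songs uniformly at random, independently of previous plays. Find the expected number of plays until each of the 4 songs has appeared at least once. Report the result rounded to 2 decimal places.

8.33

Split into phases: going from k distinct to k+1 distinct takes on average 4/(4-k) plays.
E[T] = 4/4 + 4/3 + 4/2 + 4/1 = 4·H_{4}.
H_{4} = 2.083, so E[T] = 8.333.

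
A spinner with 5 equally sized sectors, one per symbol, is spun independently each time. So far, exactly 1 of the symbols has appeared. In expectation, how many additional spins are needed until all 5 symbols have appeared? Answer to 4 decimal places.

From k distinct to k+1 distinct takes on average 5/(5-k) spins.
Sum over k = 1,...,4: E = 5/4 + 5/3 + 5/2 + 5/1 = 10.41667.

10.4167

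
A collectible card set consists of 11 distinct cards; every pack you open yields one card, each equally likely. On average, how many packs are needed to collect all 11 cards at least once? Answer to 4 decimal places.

After k distinct cards have appeared, the next pack gives a new one with probability (11-k)/11, so the expected wait for the (k+1)-th is 11/(11-k).
E[T] = 11/11 + 11/10 + 11/9 + ... + 11/2 + 11/1 = 11·H_{11}.
H_{11} = 3.01988, so E[T] = 33.21865.

33.2187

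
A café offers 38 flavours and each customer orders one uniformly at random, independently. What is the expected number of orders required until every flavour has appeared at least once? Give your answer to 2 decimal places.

160.66

Split into phases: going from k distinct to k+1 distinct takes on average 38/(38-k) orders.
E[T] = 38/38 + 38/37 + 38/36 + ... + 38/2 + 38/1 = 38·H_{38}.
H_{38} = 4.228, so E[T] = 160.660.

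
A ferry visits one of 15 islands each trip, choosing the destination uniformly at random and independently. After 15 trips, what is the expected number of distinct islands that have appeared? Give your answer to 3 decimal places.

For each island, P(seen in 15 trips) = 1 - (14/15)^15 = 0.6447.
By linearity of expectation, E[distinct seen] = 15·(1 - (14/15)^15) = 9.6710.

9.671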